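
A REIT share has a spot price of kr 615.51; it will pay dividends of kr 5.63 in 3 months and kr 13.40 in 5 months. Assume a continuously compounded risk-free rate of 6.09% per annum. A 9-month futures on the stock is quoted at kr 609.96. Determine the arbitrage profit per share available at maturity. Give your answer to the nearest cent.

kr 14.84 per share

PV(dividends) I = 5.63·e^(−0.0609·3/12) + 13.40·e^(−0.0609·5/12) = 18.6092
Fair futures F* = (S − I)·e^(rT) = (615.51 − 18.6092)·e^0.045675 = 596.9008 × 1.046734 = 624.7964
Market kr 609.96 < fair 624.7964: forward underpriced → reverse cash-and-carry (short the stock, invest proceeds at r, pay the dividends, go long the forward).
Profit at T = |F_mkt − F*| = |609.96 − 624.7964| = kr 14.84 per share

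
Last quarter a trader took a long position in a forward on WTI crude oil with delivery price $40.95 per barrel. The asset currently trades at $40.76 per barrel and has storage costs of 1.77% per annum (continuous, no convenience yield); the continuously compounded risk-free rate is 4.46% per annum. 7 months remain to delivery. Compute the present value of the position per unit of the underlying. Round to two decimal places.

$1.28 per barrel

Current fair forward for the remaining 7 months: F = S·e^((r + u)·T), (r + u) = 0.0446 + 0.0177 = 0.0623
F = 40.76 · e^(0.0623 × 7/12) = 40.76 × 1.037010 = 42.2685
Value of long forward = (F − K)·e^(−rT) = (42.2685 − 40.95) · e^(−0.0446·7/12)
= 1.3185 × 0.974319 = 1.28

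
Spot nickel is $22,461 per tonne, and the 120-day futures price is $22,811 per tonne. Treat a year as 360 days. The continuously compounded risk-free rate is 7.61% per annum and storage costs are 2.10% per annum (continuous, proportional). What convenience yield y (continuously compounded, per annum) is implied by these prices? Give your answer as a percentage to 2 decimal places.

F = S·e^((r+u−y)T) ⇒ (r+u−y) = ln(F/S)/T
ln(22811/22461) = 0.015462; /T ⇒ 0.046386
y = r + u − ln(F/S)/T = 0.0761 + 0.0210 − 0.046386 = 0.050714
y = 5.07%

5.07%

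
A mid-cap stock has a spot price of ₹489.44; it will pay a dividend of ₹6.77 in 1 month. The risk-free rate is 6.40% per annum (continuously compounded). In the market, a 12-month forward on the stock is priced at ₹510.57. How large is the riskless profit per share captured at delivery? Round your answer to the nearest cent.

PV(dividends) I = 6.77·e^(−0.0640·1/12) = 6.7340
Fair forward F* = (S − I)·e^(rT) = (489.44 − 6.7340)·e^0.064000 = 482.7060 × 1.066092 = 514.6090
Market ₹510.57 < fair 514.6090: forward underpriced → reverse cash-and-carry (short the stock, invest proceeds at r, pay the dividends, go long the forward).
Profit at T = |F_mkt − F*| = |510.57 − 514.6090| = ₹4.04 per share

₹4.04 per share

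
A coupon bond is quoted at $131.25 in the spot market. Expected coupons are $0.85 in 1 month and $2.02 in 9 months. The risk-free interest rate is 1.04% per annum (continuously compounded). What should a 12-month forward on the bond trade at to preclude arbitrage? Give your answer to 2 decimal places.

PV(coupons) I = 0.85·e^(−0.0104·1/12) + 2.02·e^(−0.0104·9/12)
I = 0.8493 + 2.0043 = 2.8536
F = (S − I)·e^(rT) = (131.25 − 2.8536) · e^(0.0104·12/12)
= 128.3964 · e^0.010400 = 128.3964 × 1.010454 = $129.74

$129.74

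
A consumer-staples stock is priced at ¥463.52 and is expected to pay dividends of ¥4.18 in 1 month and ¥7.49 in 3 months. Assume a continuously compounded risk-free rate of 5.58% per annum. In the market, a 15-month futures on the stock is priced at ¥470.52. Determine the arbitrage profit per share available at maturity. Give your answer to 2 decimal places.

PV(dividends) I = 4.18·e^(−0.0558·1/12) + 7.49·e^(−0.0558·3/12) = 11.5468
Fair futures F* = (S − I)·e^(rT) = (463.52 − 11.5468)·e^0.069750 = 451.9732 × 1.072240 = 484.6237
Market ¥470.52 < fair 484.6237: forward underpriced → reverse cash-and-carry (short the stock, invest proceeds at r, pay the dividends, go long the forward).
Profit at T = |F_mkt − F*| = |470.52 − 484.6237| = ¥14.10 per share

¥14.10 per share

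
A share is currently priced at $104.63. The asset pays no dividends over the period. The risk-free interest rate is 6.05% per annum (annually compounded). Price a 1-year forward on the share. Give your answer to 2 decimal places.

$110.96

F = S · (1+r)^T
= 104.63 × 1.060500
F = $110.96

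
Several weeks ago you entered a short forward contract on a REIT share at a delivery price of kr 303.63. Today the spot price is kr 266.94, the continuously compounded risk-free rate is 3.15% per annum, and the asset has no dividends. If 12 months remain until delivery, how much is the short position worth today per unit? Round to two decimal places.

Current fair forward for the remaining 12 months: F = S·e^(r·T), r = 0.0315
F = 266.94 · e^(0.0315 × 12/12) = 266.94 × 1.032001 = 275.4823
Value of long forward = (F − K)·e^(−rT) = (275.4823 − 303.63) · e^(−0.0315·12/12)
= -28.1477 × 0.968991 = -27.27
Short position value = −(long value) = kr 27.27

kr 27.27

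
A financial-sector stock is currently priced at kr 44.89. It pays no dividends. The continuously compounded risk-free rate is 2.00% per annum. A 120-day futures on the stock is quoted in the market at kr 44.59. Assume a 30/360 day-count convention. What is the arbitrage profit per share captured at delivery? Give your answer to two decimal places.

kr 0.60 per share

Fair futures: F* = S·e^(carry·T), with carry = r = 0.0200
F* = 44.89 · e^(0.0200 × 120/360) = 44.89 · e^0.006667 = 44.89 × 1.006689 = kr 45.1903
Market kr 44.59 < fair kr 45.1903: forward underpriced → reverse cash-and-carry (short spot, go long the forward).
At maturity, profit = |F_mkt − F*| = |44.59 − 45.1903| = kr 0.60 per share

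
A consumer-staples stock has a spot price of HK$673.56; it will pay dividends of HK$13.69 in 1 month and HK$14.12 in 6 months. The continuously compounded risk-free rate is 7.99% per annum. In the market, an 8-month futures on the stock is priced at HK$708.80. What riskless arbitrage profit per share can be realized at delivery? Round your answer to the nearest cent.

PV(dividends) I = 13.69·e^(−0.0799·1/12) + 14.12·e^(−0.0799·6/12) = 27.1662
Fair futures F* = (S − I)·e^(rT) = (673.56 − 27.1662)·e^0.053267 = 646.3938 × 1.054711 = 681.7587
Market HK$708.80 > fair 681.7587: forward overpriced → cash-and-carry (borrow at r, buy the stock and collect the dividends, short the forward).
Profit at T = |F_mkt − F*| = |708.80 − 681.7587| = HK$27.04 per share

HK$27.04 per share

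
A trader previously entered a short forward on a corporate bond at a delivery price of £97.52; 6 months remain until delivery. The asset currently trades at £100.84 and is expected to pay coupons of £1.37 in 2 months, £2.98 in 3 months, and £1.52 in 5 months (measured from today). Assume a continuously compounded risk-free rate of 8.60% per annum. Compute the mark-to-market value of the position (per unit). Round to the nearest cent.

-£1.69

PV(remaining coupons) I = 1.37·e^(−0.0860·2/12) + 2.98·e^(−0.0860·3/12) + 1.52·e^(−0.0860·5/12) = 5.7336
Current forward F = (S − I)·e^(rT) = (100.84 − 5.7336)·e^(0.0860·6/12) = 95.1064 × 1.043938 = 99.2852
Value (long) = (F − K)·e^(−rT) = (99.2852 − 97.52) × 0.957911 = 1.6909
Short position value = −(long value) = -£1.69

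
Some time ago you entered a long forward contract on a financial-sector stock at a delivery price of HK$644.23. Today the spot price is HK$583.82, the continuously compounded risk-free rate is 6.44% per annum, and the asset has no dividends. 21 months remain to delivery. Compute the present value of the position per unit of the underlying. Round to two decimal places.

HK$8.25

Current fair forward for the remaining 21 months: F = S·e^(r·T), r = 0.0644
F = 583.82 · e^(0.0644 × 21/12) = 583.82 × 1.119296 = 653.4674
Value of long forward = (F − K)·e^(−rT) = (653.4674 − 644.23) · e^(−0.0644·21/12)
= 9.2374 × 0.893419 = 8.25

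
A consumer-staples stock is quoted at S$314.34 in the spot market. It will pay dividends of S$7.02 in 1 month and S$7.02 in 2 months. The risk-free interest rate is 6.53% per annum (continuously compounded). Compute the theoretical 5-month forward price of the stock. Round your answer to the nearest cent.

PV(dividends) I = 7.02·e^(−0.0653·1/12) + 7.02·e^(−0.0653·2/12)
I = 6.9819 + 6.9440 = 13.9259
F = (S − I)·e^(rT) = (314.34 − 13.9259) · e^(0.0653·5/12)
= 300.4141 · e^0.027208 = 300.4141 × 1.027582 = S$308.70

S$308.70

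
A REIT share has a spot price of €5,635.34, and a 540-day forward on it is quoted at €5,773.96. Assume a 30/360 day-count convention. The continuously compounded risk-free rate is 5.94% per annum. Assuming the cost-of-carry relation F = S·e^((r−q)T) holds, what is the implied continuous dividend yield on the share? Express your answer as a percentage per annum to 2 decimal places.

From F = S·e^((r−q)T): (r − q) = ln(F/S)/T
ln(5773.96/5635.34) = ln(1.024598) = 0.024300
(r − q) = 0.024300 / (540/360) = 0.016200
q = r − ln(F/S)/T = 0.0594 − 0.016200 = 0.043200
q = 4.32%

4.32%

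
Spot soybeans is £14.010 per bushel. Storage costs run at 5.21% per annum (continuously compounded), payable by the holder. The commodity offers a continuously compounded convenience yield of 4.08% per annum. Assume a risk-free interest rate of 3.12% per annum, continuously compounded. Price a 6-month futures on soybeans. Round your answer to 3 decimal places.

£14.311 per bushel

Net carry = r + u − y = 0.0312 + 0.0521 − 0.0408 = 0.0425
F = S·e^((r+u−y)T) = 14.010 · e^(0.0425 × 6/12) = 14.010 · e^0.021250
= 14.010 × 1.021477 = £14.311 per bushel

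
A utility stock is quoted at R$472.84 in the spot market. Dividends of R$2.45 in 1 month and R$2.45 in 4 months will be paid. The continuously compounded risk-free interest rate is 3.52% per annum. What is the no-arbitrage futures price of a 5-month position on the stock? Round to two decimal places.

PV(dividends) I = 2.45·e^(−0.0352·1/12) + 2.45·e^(−0.0352·4/12)
I = 2.4428 + 2.4214 = 4.8642
F = (S − I)·e^(rT) = (472.84 − 4.8642) · e^(0.0352·5/12)
= 467.9758 · e^0.014667 = 467.9758 × 1.014775 = R$474.89

R$474.89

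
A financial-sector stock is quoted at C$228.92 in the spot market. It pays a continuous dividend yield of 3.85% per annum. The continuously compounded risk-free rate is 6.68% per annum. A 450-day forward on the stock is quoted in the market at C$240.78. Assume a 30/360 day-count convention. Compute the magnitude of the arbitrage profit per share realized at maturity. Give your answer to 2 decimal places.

C$3.62 per share

Fair forward: F* = S·e^(carry·T), with carry = (r − q) = 0.0668 − 0.0385 = 0.0283
F* = 228.92 · e^(0.0283 × 450/360) = 228.92 · e^0.035375 = 228.92 × 1.036008 = C$237.1630
Market C$240.78 > fair C$237.1630: forward overpriced → cash-and-carry (buy spot, short the forward).
At maturity, profit = |F_mkt − F*| = |240.78 − 237.1630| = C$3.62 per share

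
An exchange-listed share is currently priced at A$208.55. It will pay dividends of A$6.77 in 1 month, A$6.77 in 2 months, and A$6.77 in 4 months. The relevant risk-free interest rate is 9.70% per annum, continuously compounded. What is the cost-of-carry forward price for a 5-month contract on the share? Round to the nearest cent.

PV(dividends) I = 6.77·e^(−0.0970·1/12) + 6.77·e^(−0.0970·2/12) + 6.77·e^(−0.0970·4/12)
I = 6.7155 + 6.6614 + 6.5546 = 19.9315
F = (S − I)·e^(rT) = (208.55 − 19.9315) · e^(0.0970·5/12)
= 188.6185 · e^0.040417 = 188.6185 × 1.041245 = A$196.40

A$196.40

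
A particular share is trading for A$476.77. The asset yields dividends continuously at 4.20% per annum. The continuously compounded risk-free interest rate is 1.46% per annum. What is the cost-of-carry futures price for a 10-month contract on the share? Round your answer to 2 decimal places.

F = S·e^((r − q)T) = 476.77 · e^((0.0146 − 0.0420) × 10/12)
= 476.77 · e^-0.022833 = 476.77 × 0.977426
F = A$466.01

A$466.01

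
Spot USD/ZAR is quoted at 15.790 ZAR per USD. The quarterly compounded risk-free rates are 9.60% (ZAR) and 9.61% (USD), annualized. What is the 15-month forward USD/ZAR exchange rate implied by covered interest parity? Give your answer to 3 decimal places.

By covered interest parity, F = S · (1+r_ZAR/4)^(4T) / (1+r_USD/4)^(4T)
= 15.790 × 1.125900 / 1.126037 = 15.790 × 0.999878
F = 15.788 ZAR per USD

15.788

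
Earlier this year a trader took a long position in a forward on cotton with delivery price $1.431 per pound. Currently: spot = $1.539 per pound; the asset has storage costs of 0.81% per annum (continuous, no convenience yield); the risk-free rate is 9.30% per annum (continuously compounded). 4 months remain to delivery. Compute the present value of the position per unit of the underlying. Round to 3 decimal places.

Current fair forward for the remaining 4 months: F = S·e^((r + u)·T), (r + u) = 0.0930 + 0.0081 = 0.1011
F = 1.539 · e^(0.1011 × 4/12) = 1.539 × 1.034274 = 1.5917
Value of long forward = (F − K)·e^(−rT) = (1.5917 − 1.431) · e^(−0.0930·4/12)
= 0.1607 × 0.969476 = 0.156

$0.156 per pound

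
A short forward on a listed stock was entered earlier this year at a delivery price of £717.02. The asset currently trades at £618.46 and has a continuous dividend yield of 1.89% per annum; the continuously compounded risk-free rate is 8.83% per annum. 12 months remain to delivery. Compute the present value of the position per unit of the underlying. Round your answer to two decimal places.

Current fair forward for the remaining 12 months: F = S·e^((r − q)·T), (r − q) = 0.0883 − 0.0189 = 0.0694
F = 618.46 · e^(0.0694 × 12/12) = 618.46 × 1.071865 = 662.9056
Value of long forward = (F − K)·e^(−rT) = (662.9056 − 717.02) · e^(−0.0883·12/12)
= -54.1144 × 0.915486 = -49.54
Short position value = −(long value) = £49.54

£49.54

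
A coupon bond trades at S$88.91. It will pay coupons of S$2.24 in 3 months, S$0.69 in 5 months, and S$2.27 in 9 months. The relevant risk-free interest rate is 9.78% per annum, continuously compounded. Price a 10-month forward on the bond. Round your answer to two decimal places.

S$91.08

PV(coupons) I = 2.24·e^(−0.0978·3/12) + 0.69·e^(−0.0978·5/12) + 2.27·e^(−0.0978·9/12)
I = 2.1859 + 0.6624 + 2.1095 = 4.9578
F = (S − I)·e^(rT) = (88.91 − 4.9578) · e^(0.0978·10/12)
= 83.9522 · e^0.081500 = 83.9522 × 1.084913 = S$91.08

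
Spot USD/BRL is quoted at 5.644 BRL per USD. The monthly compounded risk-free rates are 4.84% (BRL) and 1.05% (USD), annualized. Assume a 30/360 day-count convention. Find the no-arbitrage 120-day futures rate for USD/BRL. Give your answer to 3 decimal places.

5.716

By covered interest parity, F = S · (1+r_BRL/12)^(12T) / (1+r_USD/12)^(12T)
= 5.644 × 1.016231 / 1.003505 = 5.644 × 1.012682
F = 5.716 BRL per USD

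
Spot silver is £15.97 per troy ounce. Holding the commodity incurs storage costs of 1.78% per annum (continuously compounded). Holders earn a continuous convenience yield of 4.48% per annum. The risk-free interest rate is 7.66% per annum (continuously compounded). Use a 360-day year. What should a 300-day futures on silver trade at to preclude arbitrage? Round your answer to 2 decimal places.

£16.64 per troy ounce

Net carry = r + u − y = 0.0766 + 0.0178 − 0.0448 = 0.0496
F = S·e^((r+u−y)T) = 15.97 · e^(0.0496 × 300/360) = 15.97 · e^0.041333
= 15.97 × 1.042199 = £16.64 per troy ounce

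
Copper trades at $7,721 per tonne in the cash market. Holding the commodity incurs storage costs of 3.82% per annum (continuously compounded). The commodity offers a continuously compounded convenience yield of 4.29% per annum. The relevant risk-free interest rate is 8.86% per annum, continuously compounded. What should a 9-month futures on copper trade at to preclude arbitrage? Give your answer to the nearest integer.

$8,222 per tonne

Net carry = r + u − y = 0.0886 + 0.0382 − 0.0429 = 0.0839
F = S·e^((r+u−y)T) = 7721 · e^(0.0839 × 9/12) = 7721 · e^0.062925
= 7721 × 1.064947 = $8,222 per tonne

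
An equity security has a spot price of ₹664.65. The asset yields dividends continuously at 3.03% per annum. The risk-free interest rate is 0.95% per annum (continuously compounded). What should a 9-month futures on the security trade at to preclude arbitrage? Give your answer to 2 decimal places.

F = S·e^((r − q)T) = 664.65 · e^((0.0095 − 0.0303) × 9/12)
= 664.65 · e^-0.015600 = 664.65 × 0.984521
F = ₹654.36

₹654.36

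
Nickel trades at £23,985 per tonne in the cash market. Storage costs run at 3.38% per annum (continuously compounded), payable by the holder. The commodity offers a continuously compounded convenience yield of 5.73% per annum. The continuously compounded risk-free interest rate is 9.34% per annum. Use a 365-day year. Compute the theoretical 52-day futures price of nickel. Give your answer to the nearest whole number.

Net carry = r + u − y = 0.0934 + 0.0338 − 0.0573 = 0.0699
F = S·e^((r+u−y)T) = 23985 · e^(0.0699 × 52/365) = 23985 · e^0.009958
= 23985 × 1.010008 = £24,225 per tonne

£24,225 per tonne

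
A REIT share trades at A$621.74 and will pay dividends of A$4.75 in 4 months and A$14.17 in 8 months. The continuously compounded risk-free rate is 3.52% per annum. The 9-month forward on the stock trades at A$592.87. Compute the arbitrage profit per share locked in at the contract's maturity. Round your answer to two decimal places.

A$26.47 per share

PV(dividends) I = 4.75·e^(−0.0352·4/12) + 14.17·e^(−0.0352·8/12) = 18.5359
Fair forward F* = (S − I)·e^(rT) = (621.74 − 18.5359)·e^0.026400 = 603.2041 × 1.026752 = 619.3410
Market A$592.87 < fair 619.3410: forward underpriced → reverse cash-and-carry (short the stock, invest proceeds at r, pay the dividends, go long the forward).
Profit at T = |F_mkt − F*| = |592.87 − 619.3410| = A$26.47 per share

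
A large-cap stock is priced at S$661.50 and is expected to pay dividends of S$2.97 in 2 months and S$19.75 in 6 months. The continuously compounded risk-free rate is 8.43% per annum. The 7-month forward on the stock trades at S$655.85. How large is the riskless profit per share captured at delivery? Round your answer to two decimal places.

PV(dividends) I = 2.97·e^(−0.0843·2/12) + 19.75·e^(−0.0843·6/12) = 21.8634
Fair forward F* = (S − I)·e^(rT) = (661.50 − 21.8634)·e^0.049175 = 639.6366 × 1.050404 = 671.8768
Market S$655.85 < fair 671.8768: forward underpriced → reverse cash-and-carry (short the stock, invest proceeds at r, pay the dividends, go long the forward).
Profit at T = |F_mkt − F*| = |655.85 − 671.8768| = S$16.03 per share

S$16.03 per share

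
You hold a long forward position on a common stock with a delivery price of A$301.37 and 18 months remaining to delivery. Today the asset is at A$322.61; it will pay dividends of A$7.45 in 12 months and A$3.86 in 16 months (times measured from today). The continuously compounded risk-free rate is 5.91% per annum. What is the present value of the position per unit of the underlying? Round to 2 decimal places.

A$36.22

PV(remaining dividends) I = 7.45·e^(−0.0591·12/12) + 3.86·e^(−0.0591·16/12) = 10.5900
Current forward F = (S − I)·e^(rT) = (322.61 − 10.5900)·e^(0.0591·18/12) = 312.0200 × 1.092698 = 340.9436
Value (long) = (F − K)·e^(−rT) = (340.9436 − 301.37) × 0.915166 = 36.2164
Value = A$36.22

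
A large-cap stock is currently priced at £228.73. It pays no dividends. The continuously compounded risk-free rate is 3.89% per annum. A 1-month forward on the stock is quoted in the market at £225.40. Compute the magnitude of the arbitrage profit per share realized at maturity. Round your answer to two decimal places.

Fair forward: F* = S·e^(carry·T), with carry = r = 0.0389
F* = 228.73 · e^(0.0389 × 1/12) = 228.73 · e^0.003242 = 228.73 × 1.003247 = £229.4727
Market £225.40 < fair £229.4727: forward underpriced → reverse cash-and-carry (short spot, go long the forward).
At maturity, profit = |F_mkt − F*| = |225.40 − 229.4727| = £4.07 per share

£4.07 per share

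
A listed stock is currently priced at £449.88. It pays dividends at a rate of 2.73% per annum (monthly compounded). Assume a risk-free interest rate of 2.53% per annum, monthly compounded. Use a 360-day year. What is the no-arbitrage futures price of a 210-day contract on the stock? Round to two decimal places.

F = S · (1+r/12)^(12T) / (1+q/12)^(12T)
= 449.88 × 1.014852 / 1.016034 = 449.88 × 0.998837
F = £449.36

£449.36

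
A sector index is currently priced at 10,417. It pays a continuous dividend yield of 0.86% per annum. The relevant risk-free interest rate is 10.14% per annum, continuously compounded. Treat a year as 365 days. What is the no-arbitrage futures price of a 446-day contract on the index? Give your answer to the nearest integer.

F = S·e^((r − q)T) = 10417 · e^((0.1014 − 0.0086) × 446/365)
= 10417 · e^0.113394 = 10417 × 1.120073
F = 11,668

11,668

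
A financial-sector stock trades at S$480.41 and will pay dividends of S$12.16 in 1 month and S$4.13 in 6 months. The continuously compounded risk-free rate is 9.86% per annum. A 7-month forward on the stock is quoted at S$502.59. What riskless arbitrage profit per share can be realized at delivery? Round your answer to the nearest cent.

PV(dividends) I = 12.16·e^(−0.0986·1/12) + 4.13·e^(−0.0986·6/12) = 15.9918
Fair forward F* = (S − I)·e^(rT) = (480.41 − 15.9918)·e^0.057517 = 464.4182 × 1.059203 = 491.9132
Market S$502.59 > fair 491.9132: forward overpriced → cash-and-carry (borrow at r, buy the stock and collect the dividends, short the forward).
Profit at T = |F_mkt − F*| = |502.59 − 491.9132| = S$10.68 per share

S$10.68 per share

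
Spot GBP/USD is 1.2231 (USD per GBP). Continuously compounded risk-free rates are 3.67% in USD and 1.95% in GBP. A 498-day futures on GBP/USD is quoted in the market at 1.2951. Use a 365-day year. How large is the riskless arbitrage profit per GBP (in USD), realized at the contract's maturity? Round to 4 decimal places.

Fair futures: F* = S·e^(carry·T), with carry = (r_USD − r_GBP) = 0.0367 − 0.0195 = 0.0172
F* = 1.2231 · e^(0.0172 × 498/365) = 1.2231 · e^0.023467 = 1.2231 × 1.023745 = 1.2521
Market 1.2951 > fair 1.2521: forward overpriced → cash-and-carry (buy spot, short the forward).
At maturity, profit = |F_mkt − F*| = |1.2951 − 1.2521| = 0.0430 per GBP (in USD)

0.0430 per GBP (in USD)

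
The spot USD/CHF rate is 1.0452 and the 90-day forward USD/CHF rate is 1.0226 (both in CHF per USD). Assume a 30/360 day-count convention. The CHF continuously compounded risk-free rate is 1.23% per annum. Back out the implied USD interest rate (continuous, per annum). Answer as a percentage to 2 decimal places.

9.97%

F = S·e^((r_CHF − r_USD)T) ⇒ r_USD = r_CHF − ln(F/S)/T
ln(1.0226/1.0452) = -0.021860; /(90/360) = -0.087440
r_USD = 0.0123 + 0.087440 = 0.099740
r_USD = 9.97%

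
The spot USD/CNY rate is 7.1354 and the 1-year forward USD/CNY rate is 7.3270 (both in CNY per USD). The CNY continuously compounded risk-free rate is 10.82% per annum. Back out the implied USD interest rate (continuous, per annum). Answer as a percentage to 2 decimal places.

8.17%

F = S·e^((r_CNY − r_USD)T) ⇒ r_USD = r_CNY − ln(F/S)/T
ln(7.3270/7.1354) = 0.026498; /(1) = 0.026498
r_USD = 0.1082 − 0.026498 = 0.081702
r_USD = 8.17%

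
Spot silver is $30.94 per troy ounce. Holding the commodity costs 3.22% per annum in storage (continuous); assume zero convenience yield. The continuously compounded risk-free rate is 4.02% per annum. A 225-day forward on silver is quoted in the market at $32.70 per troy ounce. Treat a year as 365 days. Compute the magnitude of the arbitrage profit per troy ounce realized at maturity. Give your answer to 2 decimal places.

Fair forward: F* = S·e^(carry·T), with carry = (r + u) = 0.0402 + 0.0322 = 0.0724
F* = 30.94 · e^(0.0724 × 225/365) = 30.94 · e^0.044630 = 30.94 × 1.045641 = $32.3521
Market $32.70 > fair $32.3521: forward overpriced → cash-and-carry (buy spot, short the forward).
At maturity, profit = |F_mkt − F*| = |32.70 − 32.3521| = $0.35 per troy ounce

$0.35 per troy ounce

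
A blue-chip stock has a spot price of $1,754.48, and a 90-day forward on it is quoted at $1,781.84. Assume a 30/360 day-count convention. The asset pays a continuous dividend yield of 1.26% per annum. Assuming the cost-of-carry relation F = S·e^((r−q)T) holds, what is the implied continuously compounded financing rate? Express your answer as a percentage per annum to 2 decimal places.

7.45%

From F = S·e^((r−q)T): (r − q) = ln(F/S)/T
ln(1781.84/1754.48) = ln(1.015594) = 0.015474
(r − q) = 0.015474 / (90/360) = 0.061896
r = ln(F/S)/T + q = 0.061896 + 0.0126 = 0.074496
r = 7.45%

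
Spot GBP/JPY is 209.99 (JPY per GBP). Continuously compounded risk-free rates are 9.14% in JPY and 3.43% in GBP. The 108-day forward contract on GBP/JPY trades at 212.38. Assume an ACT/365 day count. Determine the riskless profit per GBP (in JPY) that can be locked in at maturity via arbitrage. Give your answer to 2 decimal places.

1.19 per GBP (in JPY)

Fair forward: F* = S·e^(carry·T), with carry = (r_JPY − r_GBP) = 0.0914 − 0.0343 = 0.0571
F* = 209.99 · e^(0.0571 × 108/365) = 209.99 · e^0.016895 = 209.99 × 1.017039 = 213.5680
Market 212.38 < fair 213.5680: forward underpriced → reverse cash-and-carry (short spot, go long the forward).
At maturity, profit = |F_mkt − F*| = |212.38 − 213.5680| = 1.19 per GBP (in JPY)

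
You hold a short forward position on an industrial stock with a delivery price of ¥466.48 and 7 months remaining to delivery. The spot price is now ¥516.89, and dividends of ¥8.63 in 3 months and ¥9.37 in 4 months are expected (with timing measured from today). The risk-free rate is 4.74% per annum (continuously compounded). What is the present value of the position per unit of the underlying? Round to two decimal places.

PV(remaining dividends) I = 8.63·e^(−0.0474·3/12) + 9.37·e^(−0.0474·4/12) = 17.7515
Current forward F = (S − I)·e^(rT) = (516.89 − 17.7515)·e^(0.0474·7/12) = 499.1385 × 1.028036 = 513.1323
Value (long) = (F − K)·e^(−rT) = (513.1323 − 466.48) × 0.972729 = 45.3800
Short position value = −(long value) = -¥45.38

-¥45.38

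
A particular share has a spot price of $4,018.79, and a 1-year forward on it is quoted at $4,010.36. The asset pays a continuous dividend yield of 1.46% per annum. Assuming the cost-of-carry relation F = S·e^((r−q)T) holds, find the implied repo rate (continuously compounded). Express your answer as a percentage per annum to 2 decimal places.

From F = S·e^((r−q)T): (r − q) = ln(F/S)/T
ln(4010.36/4018.79) = ln(0.997902) = -0.002100
(r − q) = -0.002100 / (1) = -0.002100
r = ln(F/S)/T + q = -0.002100 + 0.0146 = 0.012500
r = 1.25%

1.25%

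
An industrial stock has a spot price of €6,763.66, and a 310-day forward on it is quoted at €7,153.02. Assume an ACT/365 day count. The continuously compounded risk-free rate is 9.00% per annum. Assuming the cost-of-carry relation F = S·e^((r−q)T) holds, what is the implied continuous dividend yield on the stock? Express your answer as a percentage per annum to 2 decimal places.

2.41%

From F = S·e^((r−q)T): (r − q) = ln(F/S)/T
ln(7153.02/6763.66) = ln(1.057566) = 0.055970
(r − q) = 0.055970 / (310/365) = 0.065900
q = r − ln(F/S)/T = 0.0900 − 0.065900 = 0.024100
q = 2.41%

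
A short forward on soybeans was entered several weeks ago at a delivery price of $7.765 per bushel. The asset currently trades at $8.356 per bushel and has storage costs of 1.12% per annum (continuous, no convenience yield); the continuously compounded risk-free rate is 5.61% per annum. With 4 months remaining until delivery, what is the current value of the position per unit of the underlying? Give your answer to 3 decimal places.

Current fair forward for the remaining 4 months: F = S·e^((r + u)·T), (r + u) = 0.0561 + 0.0112 = 0.0673
F = 8.356 · e^(0.0673 × 4/12) = 8.356 × 1.022687 = 8.5456
Value of long forward = (F − K)·e^(−rT) = (8.5456 − 7.765) · e^(−0.0561·4/12)
= 0.7806 × 0.981474 = 0.766
Short position value = −(long value) = -$0.766

-$0.766 per bushel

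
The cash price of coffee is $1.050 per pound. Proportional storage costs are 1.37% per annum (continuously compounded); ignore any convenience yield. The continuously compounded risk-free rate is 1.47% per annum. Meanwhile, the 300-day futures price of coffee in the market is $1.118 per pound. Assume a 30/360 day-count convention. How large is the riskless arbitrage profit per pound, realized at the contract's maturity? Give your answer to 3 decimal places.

$0.043 per pound

Fair futures: F* = S·e^(carry·T), with carry = (r + u) = 0.0147 + 0.0137 = 0.0284
F* = 1.050 · e^(0.0284 × 300/360) = 1.050 · e^0.023667 = 1.050 × 1.023949 = $1.0751
Market $1.118 > fair $1.0751: forward overpriced → cash-and-carry (buy spot, short the forward).
At maturity, profit = |F_mkt − F*| = |1.118 − 1.0751| = $0.043 per pound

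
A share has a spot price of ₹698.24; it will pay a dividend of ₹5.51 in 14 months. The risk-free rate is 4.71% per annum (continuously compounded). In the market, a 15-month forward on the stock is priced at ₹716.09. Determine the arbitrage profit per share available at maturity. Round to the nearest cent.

₹18.96 per share

PV(dividends) I = 5.51·e^(−0.0471·14/12) = 5.2154
Fair forward F* = (S − I)·e^(rT) = (698.24 − 5.2154)·e^0.058875 = 693.0246 × 1.060643 = 735.0517
Market ₹716.09 < fair 735.0517: forward underpriced → reverse cash-and-carry (short the stock, invest proceeds at r, pay the dividends, go long the forward).
Profit at T = |F_mkt − F*| = |716.09 − 735.0517| = ₹18.96 per share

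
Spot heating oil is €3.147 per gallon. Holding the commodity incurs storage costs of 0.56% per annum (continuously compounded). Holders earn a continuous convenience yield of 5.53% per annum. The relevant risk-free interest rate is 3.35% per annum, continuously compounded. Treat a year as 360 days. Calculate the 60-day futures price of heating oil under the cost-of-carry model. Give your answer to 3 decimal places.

€3.139 per gallon

Net carry = r + u − y = 0.0335 + 0.0056 − 0.0553 = -0.0162
F = S·e^((r+u−y)T) = 3.147 · e^(-0.0162 × 60/360) = 3.147 · e^-0.002700
= 3.147 × 0.997304 = €3.139 per gallon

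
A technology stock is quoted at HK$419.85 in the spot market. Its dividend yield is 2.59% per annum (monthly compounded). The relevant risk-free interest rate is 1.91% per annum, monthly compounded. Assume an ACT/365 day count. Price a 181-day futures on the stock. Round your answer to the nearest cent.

HK$418.44

F = S · (1+r/12)^(12T) / (1+q/12)^(12T)
= 419.85 × 1.009509 / 1.012912 = 419.85 × 0.996640
F = HK$418.44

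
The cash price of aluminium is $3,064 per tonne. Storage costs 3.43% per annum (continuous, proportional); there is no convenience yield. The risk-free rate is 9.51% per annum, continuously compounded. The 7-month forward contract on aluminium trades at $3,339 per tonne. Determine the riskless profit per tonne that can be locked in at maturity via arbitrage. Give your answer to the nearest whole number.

Fair forward: F* = S·e^(carry·T), with carry = (r + u) = 0.0951 + 0.0343 = 0.1294
F* = 3064 · e^(0.1294 × 7/12) = 3064 · e^0.075483 = 3064 × 1.078405 = $3304.2329
Market $3339 > fair $3304.2329: forward overpriced → cash-and-carry (buy spot, short the forward).
At maturity, profit = |F_mkt − F*| = |3339 − 3304.2329| = $35 per tonne

$35 per tonne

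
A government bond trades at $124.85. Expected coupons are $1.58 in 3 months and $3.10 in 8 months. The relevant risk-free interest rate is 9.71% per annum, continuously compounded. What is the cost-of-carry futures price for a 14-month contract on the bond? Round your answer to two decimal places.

$134.84

PV(coupons) I = 1.58·e^(−0.0971·3/12) + 3.10·e^(−0.0971·8/12)
I = 1.5421 + 2.9057 = 4.4478
F = (S − I)·e^(rT) = (124.85 − 4.4478) · e^(0.0971·14/12)
= 120.4022 · e^0.113283 = 120.4022 × 1.119949 = $134.84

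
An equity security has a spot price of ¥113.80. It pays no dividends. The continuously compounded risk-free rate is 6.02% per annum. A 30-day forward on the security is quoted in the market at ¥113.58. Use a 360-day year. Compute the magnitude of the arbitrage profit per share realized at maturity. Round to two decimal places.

Fair forward: F* = S·e^(carry·T), with carry = r = 0.0602
F* = 113.80 · e^(0.0602 × 30/360) = 113.80 · e^0.005017 = 113.80 × 1.005030 = ¥114.3724
Market ¥113.58 < fair ¥114.3724: forward underpriced → reverse cash-and-carry (short spot, go long the forward).
At maturity, profit = |F_mkt − F*| = |113.58 − 114.3724| = ¥0.79 per share

¥0.79 per share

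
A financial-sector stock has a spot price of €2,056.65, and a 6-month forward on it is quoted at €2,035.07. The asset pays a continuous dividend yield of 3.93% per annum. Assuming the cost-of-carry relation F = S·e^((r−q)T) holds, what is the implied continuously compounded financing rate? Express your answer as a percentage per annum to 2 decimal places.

From F = S·e^((r−q)T): (r − q) = ln(F/S)/T
ln(2035.07/2056.65) = ln(0.989507) = -0.010548
(r − q) = -0.010548 / (6/12) = -0.021096
r = ln(F/S)/T + q = -0.021096 + 0.0393 = 0.018204
r = 1.82%

1.82%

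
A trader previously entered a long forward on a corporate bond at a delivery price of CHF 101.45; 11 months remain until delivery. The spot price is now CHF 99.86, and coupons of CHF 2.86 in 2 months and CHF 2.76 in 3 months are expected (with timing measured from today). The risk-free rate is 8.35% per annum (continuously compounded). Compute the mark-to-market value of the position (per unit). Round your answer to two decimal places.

CHF 0.36

PV(remaining coupons) I = 2.86·e^(−0.0835·2/12) + 2.76·e^(−0.0835·3/12) = 5.5235
Current forward F = (S − I)·e^(rT) = (99.86 − 5.5235)·e^(0.0835·11/12) = 94.3365 × 1.079547 = 101.8407
Value (long) = (F − K)·e^(−rT) = (101.8407 − 101.45) × 0.926314 = 0.3619
Value = CHF 0.36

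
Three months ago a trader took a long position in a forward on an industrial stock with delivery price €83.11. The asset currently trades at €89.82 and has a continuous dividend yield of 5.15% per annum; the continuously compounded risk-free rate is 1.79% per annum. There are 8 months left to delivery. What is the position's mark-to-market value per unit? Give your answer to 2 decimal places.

€4.66

Current fair forward for the remaining 8 months: F = S·e^((r − q)·T), (r − q) = 0.0179 − 0.0515 = -0.0336
F = 89.82 · e^(-0.0336 × 8/12) = 89.82 × 0.977849 = 87.8304
Value of long forward = (F − K)·e^(−rT) = (87.8304 − 83.11) · e^(−0.0179·8/12)
= 4.7204 × 0.988138 = 4.66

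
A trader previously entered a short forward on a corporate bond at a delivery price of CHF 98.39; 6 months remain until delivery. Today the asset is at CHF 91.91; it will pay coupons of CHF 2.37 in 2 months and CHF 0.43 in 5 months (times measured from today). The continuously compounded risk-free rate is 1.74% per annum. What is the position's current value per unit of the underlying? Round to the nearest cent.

PV(remaining coupons) I = 2.37·e^(−0.0174·2/12) + 0.43·e^(−0.0174·5/12) = 2.7900
Current forward F = (S − I)·e^(rT) = (91.91 − 2.7900)·e^(0.0174·6/12) = 89.1200 × 1.008738 = 89.8987
Value (long) = (F − K)·e^(−rT) = (89.8987 − 98.39) × 0.991338 = -8.4177
Short position value = −(long value) = CHF 8.42

CHF 8.42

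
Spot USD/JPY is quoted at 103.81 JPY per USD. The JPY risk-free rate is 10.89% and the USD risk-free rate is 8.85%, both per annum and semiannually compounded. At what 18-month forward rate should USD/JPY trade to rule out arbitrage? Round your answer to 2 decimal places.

106.88

By covered interest parity, F = S · (1+r_JPY/2)^(2T) / (1+r_USD/2)^(2T)
= 103.81 × 1.172406 / 1.138711 = 103.81 × 1.029590
F = 106.88 JPY per USD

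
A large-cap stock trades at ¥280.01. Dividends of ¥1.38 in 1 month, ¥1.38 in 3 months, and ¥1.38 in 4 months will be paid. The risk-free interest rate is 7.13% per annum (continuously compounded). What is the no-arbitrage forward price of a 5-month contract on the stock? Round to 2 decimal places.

PV(dividends) I = 1.38·e^(−0.0713·1/12) + 1.38·e^(−0.0713·3/12) + 1.38·e^(−0.0713·4/12)
I = 1.3718 + 1.3556 + 1.3476 = 4.0750
F = (S − I)·e^(rT) = (280.01 − 4.0750) · e^(0.0713·5/12)
= 275.9350 · e^0.029708 = 275.9350 × 1.030154 = ¥284.26

¥284.26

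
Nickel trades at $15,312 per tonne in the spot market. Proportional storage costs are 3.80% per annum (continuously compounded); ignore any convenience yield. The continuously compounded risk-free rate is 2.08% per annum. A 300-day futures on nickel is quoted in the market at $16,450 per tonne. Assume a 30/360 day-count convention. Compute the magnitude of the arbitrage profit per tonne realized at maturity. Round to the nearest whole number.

Fair futures: F* = S·e^(carry·T), with carry = (r + u) = 0.0208 + 0.0380 = 0.0588
F* = 15312 · e^(0.0588 × 300/360) = 15312 · e^0.049000 = 15312 × 1.050220 = $16080.9686
Market $16450 > fair $16080.9686: forward overpriced → cash-and-carry (buy spot, short the forward).
At maturity, profit = |F_mkt − F*| = |16450 − 16080.9686| = $369 per tonne

$369 per tonne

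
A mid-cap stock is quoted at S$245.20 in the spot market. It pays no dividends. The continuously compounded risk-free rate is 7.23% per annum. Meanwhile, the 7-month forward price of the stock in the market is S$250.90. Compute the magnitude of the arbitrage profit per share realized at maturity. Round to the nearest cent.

Fair forward: F* = S·e^(carry·T), with carry = r = 0.0723
F* = 245.20 · e^(0.0723 × 7/12) = 245.20 · e^0.042175 = 245.20 × 1.043077 = S$255.7625
Market S$250.90 < fair S$255.7625: forward underpriced → reverse cash-and-carry (short spot, go long the forward).
At maturity, profit = |F_mkt − F*| = |250.90 − 255.7625| = S$4.86 per share

S$4.86 per share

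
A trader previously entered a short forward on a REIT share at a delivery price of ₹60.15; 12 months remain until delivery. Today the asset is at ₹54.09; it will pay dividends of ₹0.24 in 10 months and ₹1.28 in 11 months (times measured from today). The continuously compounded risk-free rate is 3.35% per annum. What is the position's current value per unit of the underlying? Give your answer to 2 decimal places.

PV(remaining dividends) I = 0.24·e^(−0.0335·10/12) + 1.28·e^(−0.0335·11/12) = 1.4747
Current forward F = (S − I)·e^(rT) = (54.09 − 1.4747)·e^(0.0335·12/12) = 52.6153 × 1.034067 = 54.4077
Value (long) = (F − K)·e^(−rT) = (54.4077 − 60.15) × 0.967055 = -5.5531
Short position value = −(long value) = ₹5.55

₹5.55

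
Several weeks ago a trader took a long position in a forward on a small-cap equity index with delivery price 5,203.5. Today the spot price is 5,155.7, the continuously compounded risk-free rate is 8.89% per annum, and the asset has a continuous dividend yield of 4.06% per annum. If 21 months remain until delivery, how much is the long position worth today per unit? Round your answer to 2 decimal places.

Current fair forward for the remaining 21 months: F = S·e^((r − q)·T), (r − q) = 0.0889 − 0.0406 = 0.0483
F = 5155.7 · e^(0.0483 × 21/12) = 5155.7 × 1.08820005 = 5610.4330
Value of long forward = (F − K)·e^(−rT) = (5610.4330 − 5203.5) · e^(−0.0889·21/12)
= 406.9330 × 0.85592288 = 348.30

348.30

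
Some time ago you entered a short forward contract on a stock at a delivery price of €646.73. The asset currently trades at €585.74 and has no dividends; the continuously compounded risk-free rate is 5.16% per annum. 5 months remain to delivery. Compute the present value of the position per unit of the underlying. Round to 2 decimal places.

Current fair forward for the remaining 5 months: F = S·e^(r·T), r = 0.0516
F = 585.74 · e^(0.0516 × 5/12) = 585.74 × 1.021733 = 598.4699
Value of long forward = (F − K)·e^(−rT) = (598.4699 − 646.73) · e^(−0.0516·5/12)
= -48.2601 × 0.978729 = -47.23
Short position value = −(long value) = €47.23

€47.23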